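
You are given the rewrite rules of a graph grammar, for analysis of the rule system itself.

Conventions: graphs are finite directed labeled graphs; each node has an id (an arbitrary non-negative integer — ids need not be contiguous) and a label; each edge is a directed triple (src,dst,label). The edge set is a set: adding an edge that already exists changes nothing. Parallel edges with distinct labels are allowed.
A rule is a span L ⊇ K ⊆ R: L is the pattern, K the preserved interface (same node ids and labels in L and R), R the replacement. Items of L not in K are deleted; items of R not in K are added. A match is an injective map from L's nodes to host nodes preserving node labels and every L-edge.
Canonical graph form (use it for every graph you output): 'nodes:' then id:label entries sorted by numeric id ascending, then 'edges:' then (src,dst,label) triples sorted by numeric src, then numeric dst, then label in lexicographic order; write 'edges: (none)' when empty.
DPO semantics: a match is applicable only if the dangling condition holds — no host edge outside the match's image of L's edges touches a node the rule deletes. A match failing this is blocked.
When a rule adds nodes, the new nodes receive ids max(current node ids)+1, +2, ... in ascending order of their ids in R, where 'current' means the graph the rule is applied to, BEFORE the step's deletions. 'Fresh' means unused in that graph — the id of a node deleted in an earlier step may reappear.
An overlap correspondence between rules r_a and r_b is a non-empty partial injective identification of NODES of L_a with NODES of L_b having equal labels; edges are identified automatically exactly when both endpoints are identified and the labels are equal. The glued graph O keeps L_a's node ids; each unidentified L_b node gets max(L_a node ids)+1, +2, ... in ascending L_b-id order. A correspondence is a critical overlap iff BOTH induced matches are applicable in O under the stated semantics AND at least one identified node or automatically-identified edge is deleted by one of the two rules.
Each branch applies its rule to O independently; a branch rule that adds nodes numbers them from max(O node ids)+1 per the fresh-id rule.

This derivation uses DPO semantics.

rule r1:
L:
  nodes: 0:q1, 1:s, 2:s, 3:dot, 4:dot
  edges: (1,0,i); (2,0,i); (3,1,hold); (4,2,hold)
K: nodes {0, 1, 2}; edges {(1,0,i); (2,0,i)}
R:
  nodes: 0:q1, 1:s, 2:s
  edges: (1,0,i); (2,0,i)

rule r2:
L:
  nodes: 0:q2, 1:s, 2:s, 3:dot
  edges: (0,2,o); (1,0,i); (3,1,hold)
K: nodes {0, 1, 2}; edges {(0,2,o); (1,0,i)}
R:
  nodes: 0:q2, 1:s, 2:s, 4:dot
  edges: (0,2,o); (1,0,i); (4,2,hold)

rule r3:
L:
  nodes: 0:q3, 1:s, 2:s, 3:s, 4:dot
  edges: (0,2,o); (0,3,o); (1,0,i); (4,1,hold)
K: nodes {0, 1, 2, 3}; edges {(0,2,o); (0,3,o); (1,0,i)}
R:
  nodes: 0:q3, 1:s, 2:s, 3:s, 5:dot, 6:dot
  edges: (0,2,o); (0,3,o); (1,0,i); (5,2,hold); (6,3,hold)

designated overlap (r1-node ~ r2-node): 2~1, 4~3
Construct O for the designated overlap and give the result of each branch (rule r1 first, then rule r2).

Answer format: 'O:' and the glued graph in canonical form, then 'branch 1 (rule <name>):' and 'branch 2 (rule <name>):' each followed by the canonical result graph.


O:
nodes: 0:q1, 1:s, 2:s, 3:dot, 4:dot, 5:q2, 6:s
edges: (1,0,i); (2,0,i); (2,5,i); (3,1,hold); (4,2,hold); (5,6,o)
branch 1 (rule r1):
nodes: 0:q1, 1:s, 2:s, 5:q2, 6:s
edges: (1,0,i); (2,0,i); (2,5,i); (5,6,o)
branch 2 (rule r2):
nodes: 0:q1, 1:s, 2:s, 3:dot, 5:q2, 6:s, 7:dot
edges: (1,0,i); (2,0,i); (2,5,i); (3,1,hold); (5,6,o); (7,6,hold)


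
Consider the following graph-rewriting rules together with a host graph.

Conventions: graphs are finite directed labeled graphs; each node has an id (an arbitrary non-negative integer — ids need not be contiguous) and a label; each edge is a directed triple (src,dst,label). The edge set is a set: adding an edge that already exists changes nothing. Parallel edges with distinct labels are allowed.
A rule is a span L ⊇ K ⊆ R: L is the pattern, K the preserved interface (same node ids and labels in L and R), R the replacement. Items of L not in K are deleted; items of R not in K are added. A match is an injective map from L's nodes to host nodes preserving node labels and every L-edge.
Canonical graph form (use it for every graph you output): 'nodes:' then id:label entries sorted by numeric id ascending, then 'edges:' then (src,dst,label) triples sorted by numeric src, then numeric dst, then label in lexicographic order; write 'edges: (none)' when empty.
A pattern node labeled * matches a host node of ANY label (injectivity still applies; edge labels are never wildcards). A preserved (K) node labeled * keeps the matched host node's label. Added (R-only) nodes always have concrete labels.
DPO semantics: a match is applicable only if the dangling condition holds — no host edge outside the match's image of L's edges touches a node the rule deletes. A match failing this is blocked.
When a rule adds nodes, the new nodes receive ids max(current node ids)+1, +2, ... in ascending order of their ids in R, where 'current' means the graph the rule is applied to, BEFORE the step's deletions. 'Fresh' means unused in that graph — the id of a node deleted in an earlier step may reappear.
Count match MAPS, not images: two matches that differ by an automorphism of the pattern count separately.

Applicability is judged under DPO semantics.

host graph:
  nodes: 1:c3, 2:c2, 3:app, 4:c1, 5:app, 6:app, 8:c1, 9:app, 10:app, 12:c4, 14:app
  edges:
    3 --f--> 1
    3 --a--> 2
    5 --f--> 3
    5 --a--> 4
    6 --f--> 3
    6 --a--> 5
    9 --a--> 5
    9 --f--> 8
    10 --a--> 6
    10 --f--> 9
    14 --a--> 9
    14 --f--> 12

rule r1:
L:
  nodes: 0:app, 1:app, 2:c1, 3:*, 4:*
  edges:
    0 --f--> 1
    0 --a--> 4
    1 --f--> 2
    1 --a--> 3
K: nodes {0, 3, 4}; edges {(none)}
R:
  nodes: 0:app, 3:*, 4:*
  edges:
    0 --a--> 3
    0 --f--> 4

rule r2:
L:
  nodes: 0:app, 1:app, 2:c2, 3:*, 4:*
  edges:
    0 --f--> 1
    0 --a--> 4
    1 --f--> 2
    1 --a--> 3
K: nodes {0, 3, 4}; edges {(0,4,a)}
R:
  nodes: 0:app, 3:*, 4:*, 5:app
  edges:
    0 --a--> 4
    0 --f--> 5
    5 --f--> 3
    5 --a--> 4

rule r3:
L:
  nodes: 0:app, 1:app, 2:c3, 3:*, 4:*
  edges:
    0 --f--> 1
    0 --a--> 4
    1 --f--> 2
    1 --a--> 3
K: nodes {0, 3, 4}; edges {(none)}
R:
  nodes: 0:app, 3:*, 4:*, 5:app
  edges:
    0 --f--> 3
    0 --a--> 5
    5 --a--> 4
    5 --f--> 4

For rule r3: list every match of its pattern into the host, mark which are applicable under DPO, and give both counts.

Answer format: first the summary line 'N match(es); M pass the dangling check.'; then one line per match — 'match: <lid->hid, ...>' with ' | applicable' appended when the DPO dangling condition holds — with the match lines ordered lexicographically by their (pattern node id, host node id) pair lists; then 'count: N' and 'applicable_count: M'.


2 match(es); 0 pass the dangling check.
match: 0->5, 1->3, 2->1, 3->2, 4->4
match: 0->6, 1->3, 2->1, 3->2, 4->5
count: 2
applicable_count: 0


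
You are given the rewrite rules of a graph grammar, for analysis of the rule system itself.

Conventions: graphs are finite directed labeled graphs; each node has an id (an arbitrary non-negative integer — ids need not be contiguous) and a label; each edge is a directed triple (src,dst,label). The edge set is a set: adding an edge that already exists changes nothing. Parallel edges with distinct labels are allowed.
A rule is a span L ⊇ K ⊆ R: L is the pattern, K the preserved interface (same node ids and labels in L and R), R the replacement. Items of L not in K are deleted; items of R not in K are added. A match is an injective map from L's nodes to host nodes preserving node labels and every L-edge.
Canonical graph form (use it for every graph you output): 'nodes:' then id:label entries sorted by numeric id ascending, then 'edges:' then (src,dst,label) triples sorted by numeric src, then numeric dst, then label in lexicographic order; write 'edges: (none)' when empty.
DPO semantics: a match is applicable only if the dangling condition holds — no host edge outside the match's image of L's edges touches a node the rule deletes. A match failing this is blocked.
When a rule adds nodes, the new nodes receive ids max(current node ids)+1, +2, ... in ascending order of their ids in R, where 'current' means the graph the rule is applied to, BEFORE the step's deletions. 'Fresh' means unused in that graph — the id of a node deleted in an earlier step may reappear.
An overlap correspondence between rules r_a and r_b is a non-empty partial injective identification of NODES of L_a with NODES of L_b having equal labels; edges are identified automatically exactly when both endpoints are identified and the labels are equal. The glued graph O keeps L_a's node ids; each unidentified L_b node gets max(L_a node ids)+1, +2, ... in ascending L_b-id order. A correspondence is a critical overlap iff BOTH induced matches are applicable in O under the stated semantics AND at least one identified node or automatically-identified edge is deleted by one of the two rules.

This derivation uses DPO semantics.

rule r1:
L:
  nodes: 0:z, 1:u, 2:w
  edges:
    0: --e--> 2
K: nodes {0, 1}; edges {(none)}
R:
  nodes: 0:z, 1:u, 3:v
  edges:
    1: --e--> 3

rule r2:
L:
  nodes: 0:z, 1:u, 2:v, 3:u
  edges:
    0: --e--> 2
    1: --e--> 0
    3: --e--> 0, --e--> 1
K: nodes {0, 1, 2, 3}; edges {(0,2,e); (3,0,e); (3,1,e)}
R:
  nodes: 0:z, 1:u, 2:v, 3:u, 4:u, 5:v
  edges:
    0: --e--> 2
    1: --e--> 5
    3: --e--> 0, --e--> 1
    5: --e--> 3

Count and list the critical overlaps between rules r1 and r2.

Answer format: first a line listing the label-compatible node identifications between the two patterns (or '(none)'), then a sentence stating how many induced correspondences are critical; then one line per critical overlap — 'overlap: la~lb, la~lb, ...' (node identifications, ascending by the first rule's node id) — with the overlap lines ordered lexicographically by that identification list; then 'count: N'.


label-compatible node identifications between L(r1) and L(r2): 0~0, 1~1, 1~3
0 of the induced correspondences are critical overlaps of r1 and r2.
count: 0


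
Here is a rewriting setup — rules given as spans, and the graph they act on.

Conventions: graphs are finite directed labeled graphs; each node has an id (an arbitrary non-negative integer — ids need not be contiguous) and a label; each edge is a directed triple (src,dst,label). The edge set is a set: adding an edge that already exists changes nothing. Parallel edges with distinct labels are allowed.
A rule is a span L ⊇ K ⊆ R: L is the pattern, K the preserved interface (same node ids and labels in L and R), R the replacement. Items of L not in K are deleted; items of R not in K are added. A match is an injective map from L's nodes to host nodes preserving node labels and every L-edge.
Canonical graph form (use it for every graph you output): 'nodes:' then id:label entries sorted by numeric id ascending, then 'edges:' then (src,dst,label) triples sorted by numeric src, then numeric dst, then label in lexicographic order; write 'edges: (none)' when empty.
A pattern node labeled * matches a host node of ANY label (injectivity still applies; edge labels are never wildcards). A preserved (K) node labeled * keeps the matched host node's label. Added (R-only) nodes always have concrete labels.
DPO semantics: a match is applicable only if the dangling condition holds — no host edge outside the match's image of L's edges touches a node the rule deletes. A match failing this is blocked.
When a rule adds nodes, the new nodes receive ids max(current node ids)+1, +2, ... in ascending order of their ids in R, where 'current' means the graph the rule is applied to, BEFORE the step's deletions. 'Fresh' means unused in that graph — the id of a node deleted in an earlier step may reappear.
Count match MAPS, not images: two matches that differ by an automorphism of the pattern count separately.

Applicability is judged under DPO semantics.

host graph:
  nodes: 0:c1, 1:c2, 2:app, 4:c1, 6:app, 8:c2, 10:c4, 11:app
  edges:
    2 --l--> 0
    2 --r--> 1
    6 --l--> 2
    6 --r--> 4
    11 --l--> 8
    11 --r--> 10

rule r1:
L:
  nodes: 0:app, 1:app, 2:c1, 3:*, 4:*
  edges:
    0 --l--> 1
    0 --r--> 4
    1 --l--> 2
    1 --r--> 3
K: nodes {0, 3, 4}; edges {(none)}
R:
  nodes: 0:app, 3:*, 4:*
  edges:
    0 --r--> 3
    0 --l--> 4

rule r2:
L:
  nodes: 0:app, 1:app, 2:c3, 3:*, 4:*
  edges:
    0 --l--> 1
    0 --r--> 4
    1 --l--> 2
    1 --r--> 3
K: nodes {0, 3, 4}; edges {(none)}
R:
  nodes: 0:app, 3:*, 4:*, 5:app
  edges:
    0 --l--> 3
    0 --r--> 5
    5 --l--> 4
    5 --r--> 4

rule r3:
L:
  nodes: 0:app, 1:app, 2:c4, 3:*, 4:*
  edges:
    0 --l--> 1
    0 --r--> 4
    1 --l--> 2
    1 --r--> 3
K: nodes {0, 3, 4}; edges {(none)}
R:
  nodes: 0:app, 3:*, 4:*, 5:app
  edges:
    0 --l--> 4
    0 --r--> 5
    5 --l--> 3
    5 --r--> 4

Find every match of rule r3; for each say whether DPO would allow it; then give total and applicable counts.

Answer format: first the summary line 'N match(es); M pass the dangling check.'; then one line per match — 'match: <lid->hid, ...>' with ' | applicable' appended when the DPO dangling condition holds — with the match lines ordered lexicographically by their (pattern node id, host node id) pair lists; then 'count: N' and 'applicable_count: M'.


0 match(es); 0 pass the dangling check.
count: 0
applicable_count: 0


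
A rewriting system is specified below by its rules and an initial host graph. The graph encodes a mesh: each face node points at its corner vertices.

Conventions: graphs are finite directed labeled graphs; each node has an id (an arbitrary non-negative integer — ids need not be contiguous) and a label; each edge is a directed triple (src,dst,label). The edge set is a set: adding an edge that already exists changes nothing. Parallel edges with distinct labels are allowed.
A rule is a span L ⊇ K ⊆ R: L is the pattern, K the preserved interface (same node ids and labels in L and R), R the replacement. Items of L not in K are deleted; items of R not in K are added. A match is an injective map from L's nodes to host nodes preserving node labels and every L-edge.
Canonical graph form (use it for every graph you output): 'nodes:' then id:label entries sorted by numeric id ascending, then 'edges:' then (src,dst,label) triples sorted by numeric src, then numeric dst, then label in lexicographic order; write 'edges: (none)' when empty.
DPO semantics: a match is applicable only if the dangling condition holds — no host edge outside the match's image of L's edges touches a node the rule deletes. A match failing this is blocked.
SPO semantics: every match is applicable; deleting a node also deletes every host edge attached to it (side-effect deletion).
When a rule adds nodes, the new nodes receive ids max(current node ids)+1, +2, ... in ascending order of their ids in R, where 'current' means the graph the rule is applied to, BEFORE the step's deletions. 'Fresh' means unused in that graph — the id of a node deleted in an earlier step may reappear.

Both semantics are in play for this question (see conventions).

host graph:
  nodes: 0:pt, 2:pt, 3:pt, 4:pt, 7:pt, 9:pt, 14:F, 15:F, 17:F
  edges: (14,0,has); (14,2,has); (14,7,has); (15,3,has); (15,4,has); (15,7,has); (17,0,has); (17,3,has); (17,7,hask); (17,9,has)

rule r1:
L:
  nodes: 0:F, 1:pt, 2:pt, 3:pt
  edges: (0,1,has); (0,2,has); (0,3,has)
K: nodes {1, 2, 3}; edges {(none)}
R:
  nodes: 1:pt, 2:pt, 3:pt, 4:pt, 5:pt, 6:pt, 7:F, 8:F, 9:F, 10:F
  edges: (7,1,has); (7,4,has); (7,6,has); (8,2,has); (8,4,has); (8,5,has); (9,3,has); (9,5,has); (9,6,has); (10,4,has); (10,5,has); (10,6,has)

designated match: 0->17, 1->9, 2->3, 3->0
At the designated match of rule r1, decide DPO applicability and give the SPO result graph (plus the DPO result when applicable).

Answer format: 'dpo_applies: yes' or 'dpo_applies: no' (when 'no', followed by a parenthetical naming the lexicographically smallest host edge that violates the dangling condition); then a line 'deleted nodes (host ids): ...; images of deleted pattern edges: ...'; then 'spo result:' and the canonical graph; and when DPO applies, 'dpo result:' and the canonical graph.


dpo_applies: no
(the rule deletes node 17, which keeps host edge (17,7,hask) outside the match image — the dangling condition fails, DPO blocks; SPO proceeds and side-deletes such edges)
deleted nodes (host ids): 17; images of deleted pattern edges: (17,0,has); (17,3,has); (17,9,has)
spo result:
nodes: 0:pt, 2:pt, 3:pt, 4:pt, 7:pt, 9:pt, 14:F, 15:F, 18:pt, 19:pt, 20:pt, 21:F, 22:F, 23:F, 24:F
edges: (14,0,has); (14,2,has); (14,7,has); (15,3,has); (15,4,has); (15,7,has); (21,9,has); (21,18,has); (21,20,has); (22,3,has); (22,18,has); (22,19,has); (23,0,has); (23,19,has); (23,20,has); (24,18,has); (24,19,has); (24,20,has)


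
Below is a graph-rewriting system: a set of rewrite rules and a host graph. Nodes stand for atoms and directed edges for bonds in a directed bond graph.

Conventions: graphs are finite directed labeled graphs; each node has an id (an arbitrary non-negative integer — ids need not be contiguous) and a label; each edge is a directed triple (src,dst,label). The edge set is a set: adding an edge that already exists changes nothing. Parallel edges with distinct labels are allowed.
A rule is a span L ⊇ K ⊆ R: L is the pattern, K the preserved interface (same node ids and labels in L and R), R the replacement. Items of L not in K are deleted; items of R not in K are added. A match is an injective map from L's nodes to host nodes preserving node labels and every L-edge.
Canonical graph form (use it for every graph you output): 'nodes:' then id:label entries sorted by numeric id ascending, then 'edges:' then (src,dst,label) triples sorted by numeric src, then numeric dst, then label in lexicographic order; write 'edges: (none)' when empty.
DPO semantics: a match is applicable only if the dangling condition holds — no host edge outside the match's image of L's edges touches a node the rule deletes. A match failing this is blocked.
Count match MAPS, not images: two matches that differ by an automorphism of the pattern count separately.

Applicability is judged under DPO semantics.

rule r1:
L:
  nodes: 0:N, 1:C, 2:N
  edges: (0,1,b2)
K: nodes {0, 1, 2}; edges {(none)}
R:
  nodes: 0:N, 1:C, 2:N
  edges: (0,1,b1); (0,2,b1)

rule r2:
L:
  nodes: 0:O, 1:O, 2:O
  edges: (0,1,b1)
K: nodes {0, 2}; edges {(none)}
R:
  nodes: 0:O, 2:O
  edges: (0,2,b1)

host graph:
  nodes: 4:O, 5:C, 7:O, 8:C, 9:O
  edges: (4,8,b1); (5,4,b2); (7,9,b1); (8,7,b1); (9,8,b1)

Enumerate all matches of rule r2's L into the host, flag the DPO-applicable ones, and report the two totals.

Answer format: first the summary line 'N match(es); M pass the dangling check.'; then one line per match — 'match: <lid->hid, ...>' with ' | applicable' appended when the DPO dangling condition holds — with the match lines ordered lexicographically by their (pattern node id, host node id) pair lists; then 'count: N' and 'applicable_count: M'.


1 match(es); 0 pass the dangling check.
match: 0->7, 1->9, 2->4
count: 1
applicable_count: 0


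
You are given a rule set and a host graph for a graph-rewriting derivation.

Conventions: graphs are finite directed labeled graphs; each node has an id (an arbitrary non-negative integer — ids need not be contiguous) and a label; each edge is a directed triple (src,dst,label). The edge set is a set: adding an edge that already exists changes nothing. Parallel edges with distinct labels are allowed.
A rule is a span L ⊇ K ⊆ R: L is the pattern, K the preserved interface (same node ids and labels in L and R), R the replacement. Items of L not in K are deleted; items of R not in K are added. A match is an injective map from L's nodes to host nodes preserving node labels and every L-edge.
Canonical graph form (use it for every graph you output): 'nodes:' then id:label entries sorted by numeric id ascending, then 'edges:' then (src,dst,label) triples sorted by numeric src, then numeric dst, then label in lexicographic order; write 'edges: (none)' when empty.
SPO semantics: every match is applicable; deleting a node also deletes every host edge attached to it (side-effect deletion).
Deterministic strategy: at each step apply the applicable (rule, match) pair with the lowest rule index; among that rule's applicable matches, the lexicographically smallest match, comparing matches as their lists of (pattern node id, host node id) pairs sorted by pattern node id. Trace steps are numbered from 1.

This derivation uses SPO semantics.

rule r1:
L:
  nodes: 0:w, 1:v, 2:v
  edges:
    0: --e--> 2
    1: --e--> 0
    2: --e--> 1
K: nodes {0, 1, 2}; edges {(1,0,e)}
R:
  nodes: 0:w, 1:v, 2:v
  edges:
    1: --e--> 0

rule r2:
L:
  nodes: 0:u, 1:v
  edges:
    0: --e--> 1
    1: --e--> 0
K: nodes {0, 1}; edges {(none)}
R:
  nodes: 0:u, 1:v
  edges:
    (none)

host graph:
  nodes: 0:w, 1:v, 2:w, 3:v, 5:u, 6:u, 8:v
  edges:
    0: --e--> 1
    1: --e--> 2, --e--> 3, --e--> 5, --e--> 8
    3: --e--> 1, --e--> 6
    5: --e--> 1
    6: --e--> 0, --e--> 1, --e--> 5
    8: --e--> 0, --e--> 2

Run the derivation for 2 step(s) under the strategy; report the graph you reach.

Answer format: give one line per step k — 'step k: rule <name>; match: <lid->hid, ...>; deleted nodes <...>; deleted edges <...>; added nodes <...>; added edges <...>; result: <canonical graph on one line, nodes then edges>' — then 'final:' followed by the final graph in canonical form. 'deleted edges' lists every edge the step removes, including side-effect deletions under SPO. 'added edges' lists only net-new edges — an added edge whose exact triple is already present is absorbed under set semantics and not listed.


step 1: rule r1; match: 0->0, 1->8, 2->1; deleted nodes (none); deleted edges (0,1,e); (1,8,e); added nodes (none); added edges (none); result: nodes: 0:w, 1:v, 2:w, 3:v, 5:u, 6:u, 8:v edges: (1,2,e); (1,3,e); (1,5,e); (3,1,e); (3,6,e); (5,1,e); (6,0,e); (6,1,e); (6,5,e); (8,0,e); (8,2,e)
step 2: rule r2; match: 0->5, 1->1; deleted nodes (none); deleted edges (1,5,e); (5,1,e); added nodes (none); added edges (none); result: nodes: 0:w, 1:v, 2:w, 3:v, 5:u, 6:u, 8:v edges: (1,2,e); (1,3,e); (3,1,e); (3,6,e); (6,0,e); (6,1,e); (6,5,e); (8,0,e); (8,2,e)
final:
nodes: 0:w, 1:v, 2:w, 3:v, 5:u, 6:u, 8:v
edges: (1,2,e); (1,3,e); (3,1,e); (3,6,e); (6,0,e); (6,1,e); (6,5,e); (8,0,e); (8,2,e)


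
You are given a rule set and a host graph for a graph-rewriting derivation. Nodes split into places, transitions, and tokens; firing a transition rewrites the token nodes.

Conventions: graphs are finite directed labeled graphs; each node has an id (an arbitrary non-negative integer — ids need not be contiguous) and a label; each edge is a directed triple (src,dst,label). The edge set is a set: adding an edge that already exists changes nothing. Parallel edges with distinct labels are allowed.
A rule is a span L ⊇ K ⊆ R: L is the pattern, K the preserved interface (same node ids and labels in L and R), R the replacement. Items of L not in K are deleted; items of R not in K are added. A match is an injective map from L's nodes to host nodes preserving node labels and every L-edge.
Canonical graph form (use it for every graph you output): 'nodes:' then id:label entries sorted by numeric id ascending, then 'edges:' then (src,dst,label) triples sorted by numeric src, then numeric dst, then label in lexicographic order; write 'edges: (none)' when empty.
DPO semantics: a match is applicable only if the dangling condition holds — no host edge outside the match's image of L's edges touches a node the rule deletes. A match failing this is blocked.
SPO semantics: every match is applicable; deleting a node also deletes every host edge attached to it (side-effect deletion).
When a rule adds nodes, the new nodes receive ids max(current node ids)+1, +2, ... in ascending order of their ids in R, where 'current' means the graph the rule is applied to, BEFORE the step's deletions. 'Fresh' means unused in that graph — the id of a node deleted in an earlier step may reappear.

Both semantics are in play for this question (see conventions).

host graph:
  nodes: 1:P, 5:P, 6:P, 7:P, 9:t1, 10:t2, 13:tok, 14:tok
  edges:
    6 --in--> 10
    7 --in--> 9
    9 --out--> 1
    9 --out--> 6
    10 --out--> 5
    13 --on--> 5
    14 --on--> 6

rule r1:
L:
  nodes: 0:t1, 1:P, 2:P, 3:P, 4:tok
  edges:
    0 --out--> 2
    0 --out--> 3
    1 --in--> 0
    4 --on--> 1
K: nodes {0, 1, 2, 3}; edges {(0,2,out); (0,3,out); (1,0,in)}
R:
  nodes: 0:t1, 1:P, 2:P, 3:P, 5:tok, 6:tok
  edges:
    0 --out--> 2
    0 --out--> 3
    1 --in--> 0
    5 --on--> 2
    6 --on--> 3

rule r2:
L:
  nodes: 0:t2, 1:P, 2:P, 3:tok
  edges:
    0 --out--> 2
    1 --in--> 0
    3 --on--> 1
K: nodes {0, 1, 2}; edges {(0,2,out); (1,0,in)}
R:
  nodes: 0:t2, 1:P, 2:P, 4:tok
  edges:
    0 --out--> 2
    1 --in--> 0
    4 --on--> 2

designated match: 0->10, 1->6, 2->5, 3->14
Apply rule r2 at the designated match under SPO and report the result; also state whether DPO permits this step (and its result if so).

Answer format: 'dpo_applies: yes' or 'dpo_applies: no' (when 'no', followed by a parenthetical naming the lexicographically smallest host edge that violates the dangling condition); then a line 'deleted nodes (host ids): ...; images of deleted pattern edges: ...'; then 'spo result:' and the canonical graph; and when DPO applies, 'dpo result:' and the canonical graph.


dpo_applies: yes
deleted nodes (host ids): 14; images of deleted pattern edges: (14,6,on)
spo result:
nodes: 1:P, 5:P, 6:P, 7:P, 9:t1, 10:t2, 13:tok, 15:tok
edges: (6,10,in); (7,9,in); (9,1,out); (9,6,out); (10,5,out); (13,5,on); (15,5,on)
dpo result:
nodes: 1:P, 5:P, 6:P, 7:P, 9:t1, 10:t2, 13:tok, 15:tok
edges: (6,10,in); (7,9,in); (9,1,out); (9,6,out); (10,5,out); (13,5,on); (15,5,on)


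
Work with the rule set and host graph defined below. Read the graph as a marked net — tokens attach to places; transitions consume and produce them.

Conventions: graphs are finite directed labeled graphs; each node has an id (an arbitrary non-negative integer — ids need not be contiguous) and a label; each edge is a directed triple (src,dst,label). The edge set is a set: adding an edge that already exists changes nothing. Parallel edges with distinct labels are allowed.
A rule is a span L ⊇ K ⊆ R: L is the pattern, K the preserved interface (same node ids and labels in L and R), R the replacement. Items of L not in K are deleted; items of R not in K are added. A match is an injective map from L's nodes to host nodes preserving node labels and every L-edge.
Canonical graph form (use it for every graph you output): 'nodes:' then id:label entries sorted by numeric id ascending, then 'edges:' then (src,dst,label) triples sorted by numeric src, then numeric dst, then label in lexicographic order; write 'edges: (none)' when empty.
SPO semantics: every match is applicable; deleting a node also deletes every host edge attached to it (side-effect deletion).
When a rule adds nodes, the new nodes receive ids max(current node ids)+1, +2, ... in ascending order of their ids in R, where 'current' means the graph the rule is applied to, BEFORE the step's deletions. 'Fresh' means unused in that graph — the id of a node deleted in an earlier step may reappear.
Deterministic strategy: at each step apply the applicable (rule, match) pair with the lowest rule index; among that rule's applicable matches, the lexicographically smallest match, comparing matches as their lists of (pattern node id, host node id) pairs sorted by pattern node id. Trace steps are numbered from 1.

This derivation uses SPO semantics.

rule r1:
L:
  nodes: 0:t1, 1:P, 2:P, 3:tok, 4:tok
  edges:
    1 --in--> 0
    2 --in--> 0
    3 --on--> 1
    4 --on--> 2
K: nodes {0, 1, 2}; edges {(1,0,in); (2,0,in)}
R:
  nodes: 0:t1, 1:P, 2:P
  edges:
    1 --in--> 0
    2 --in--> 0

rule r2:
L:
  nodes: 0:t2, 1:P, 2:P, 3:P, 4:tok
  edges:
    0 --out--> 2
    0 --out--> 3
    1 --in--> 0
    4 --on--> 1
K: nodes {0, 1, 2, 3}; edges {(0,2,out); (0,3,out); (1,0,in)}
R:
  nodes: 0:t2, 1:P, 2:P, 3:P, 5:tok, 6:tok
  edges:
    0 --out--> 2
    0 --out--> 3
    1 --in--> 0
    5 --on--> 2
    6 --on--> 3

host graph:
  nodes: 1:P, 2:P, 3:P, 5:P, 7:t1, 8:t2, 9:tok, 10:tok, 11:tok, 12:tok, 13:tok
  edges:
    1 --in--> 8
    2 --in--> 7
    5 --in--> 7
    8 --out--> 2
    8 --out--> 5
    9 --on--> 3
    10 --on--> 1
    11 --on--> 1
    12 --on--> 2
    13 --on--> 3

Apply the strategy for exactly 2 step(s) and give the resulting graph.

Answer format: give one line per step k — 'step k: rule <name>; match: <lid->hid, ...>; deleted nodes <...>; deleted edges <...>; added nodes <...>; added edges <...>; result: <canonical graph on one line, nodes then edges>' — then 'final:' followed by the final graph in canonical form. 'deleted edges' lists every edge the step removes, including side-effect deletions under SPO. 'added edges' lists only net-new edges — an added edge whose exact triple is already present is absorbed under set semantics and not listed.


step 1: rule r2; match: 0->8, 1->1, 2->2, 3->5, 4->10; deleted nodes 10; deleted edges (10,1,on); added nodes 14, 15; added edges (14,2,on); (15,5,on); result: nodes: 1:P, 2:P, 3:P, 5:P, 7:t1, 8:t2, 9:tok, 11:tok, 12:tok, 13:tok, 14:tok, 15:tok edges: (1,8,in); (2,7,in); (5,7,in); (8,2,out); (8,5,out); (9,3,on); (11,1,on); (12,2,on); (13,3,on); (14,2,on); (15,5,on)
step 2: rule r1; match: 0->7, 1->2, 2->5, 3->12, 4->15; deleted nodes 12, 15; deleted edges (12,2,on); (15,5,on); added nodes (none); added edges (none); result: nodes: 1:P, 2:P, 3:P, 5:P, 7:t1, 8:t2, 9:tok, 11:tok, 13:tok, 14:tok edges: (1,8,in); (2,7,in); (5,7,in); (8,2,out); (8,5,out); (9,3,on); (11,1,on); (13,3,on); (14,2,on)
final:
nodes: 1:P, 2:P, 3:P, 5:P, 7:t1, 8:t2, 9:tok, 11:tok, 13:tok, 14:tok
edges: (1,8,in); (2,7,in); (5,7,in); (8,2,out); (8,5,out); (9,3,on); (11,1,on); (13,3,on); (14,2,on)


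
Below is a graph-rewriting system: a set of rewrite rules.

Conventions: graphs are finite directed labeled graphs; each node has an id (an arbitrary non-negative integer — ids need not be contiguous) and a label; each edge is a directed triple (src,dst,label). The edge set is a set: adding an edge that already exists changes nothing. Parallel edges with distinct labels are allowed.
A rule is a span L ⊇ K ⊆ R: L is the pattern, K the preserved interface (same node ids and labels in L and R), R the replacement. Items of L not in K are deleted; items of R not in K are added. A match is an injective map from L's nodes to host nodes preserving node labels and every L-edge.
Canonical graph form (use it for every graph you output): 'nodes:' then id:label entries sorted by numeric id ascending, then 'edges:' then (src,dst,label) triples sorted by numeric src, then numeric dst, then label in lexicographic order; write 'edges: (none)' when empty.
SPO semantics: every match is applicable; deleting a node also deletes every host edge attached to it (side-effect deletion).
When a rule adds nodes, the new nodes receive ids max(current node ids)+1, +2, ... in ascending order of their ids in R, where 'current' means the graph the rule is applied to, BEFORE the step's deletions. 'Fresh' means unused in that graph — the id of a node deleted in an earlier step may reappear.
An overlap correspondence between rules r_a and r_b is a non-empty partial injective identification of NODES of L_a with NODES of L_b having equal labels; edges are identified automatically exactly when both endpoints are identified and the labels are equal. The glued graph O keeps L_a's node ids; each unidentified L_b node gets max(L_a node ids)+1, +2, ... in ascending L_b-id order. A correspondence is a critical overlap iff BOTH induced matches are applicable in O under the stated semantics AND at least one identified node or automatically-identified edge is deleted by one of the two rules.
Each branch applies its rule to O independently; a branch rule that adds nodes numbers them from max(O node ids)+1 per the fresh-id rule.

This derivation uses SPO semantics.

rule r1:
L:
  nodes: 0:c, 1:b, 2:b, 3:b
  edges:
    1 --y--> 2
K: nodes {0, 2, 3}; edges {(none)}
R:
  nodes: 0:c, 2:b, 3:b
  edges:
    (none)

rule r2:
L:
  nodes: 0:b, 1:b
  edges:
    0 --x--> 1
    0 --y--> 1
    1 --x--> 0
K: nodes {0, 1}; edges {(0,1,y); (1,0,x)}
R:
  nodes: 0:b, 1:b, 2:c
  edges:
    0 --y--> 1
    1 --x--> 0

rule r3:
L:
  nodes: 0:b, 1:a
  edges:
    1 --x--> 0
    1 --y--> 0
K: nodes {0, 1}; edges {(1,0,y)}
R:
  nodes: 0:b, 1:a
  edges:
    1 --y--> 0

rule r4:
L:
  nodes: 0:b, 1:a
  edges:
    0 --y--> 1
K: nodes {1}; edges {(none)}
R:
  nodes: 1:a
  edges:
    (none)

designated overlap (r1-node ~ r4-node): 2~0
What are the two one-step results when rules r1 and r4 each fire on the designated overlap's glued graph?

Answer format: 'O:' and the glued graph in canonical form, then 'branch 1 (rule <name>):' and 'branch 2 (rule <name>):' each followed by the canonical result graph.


O:
nodes: 0:c, 1:b, 2:b, 3:b, 4:a
edges: (1,2,y); (2,4,y)
branch 1 (rule r1):
nodes: 0:c, 2:b, 3:b, 4:a
edges: (2,4,y)
branch 2 (rule r4):
nodes: 0:c, 1:b, 3:b, 4:a
edges: (none)


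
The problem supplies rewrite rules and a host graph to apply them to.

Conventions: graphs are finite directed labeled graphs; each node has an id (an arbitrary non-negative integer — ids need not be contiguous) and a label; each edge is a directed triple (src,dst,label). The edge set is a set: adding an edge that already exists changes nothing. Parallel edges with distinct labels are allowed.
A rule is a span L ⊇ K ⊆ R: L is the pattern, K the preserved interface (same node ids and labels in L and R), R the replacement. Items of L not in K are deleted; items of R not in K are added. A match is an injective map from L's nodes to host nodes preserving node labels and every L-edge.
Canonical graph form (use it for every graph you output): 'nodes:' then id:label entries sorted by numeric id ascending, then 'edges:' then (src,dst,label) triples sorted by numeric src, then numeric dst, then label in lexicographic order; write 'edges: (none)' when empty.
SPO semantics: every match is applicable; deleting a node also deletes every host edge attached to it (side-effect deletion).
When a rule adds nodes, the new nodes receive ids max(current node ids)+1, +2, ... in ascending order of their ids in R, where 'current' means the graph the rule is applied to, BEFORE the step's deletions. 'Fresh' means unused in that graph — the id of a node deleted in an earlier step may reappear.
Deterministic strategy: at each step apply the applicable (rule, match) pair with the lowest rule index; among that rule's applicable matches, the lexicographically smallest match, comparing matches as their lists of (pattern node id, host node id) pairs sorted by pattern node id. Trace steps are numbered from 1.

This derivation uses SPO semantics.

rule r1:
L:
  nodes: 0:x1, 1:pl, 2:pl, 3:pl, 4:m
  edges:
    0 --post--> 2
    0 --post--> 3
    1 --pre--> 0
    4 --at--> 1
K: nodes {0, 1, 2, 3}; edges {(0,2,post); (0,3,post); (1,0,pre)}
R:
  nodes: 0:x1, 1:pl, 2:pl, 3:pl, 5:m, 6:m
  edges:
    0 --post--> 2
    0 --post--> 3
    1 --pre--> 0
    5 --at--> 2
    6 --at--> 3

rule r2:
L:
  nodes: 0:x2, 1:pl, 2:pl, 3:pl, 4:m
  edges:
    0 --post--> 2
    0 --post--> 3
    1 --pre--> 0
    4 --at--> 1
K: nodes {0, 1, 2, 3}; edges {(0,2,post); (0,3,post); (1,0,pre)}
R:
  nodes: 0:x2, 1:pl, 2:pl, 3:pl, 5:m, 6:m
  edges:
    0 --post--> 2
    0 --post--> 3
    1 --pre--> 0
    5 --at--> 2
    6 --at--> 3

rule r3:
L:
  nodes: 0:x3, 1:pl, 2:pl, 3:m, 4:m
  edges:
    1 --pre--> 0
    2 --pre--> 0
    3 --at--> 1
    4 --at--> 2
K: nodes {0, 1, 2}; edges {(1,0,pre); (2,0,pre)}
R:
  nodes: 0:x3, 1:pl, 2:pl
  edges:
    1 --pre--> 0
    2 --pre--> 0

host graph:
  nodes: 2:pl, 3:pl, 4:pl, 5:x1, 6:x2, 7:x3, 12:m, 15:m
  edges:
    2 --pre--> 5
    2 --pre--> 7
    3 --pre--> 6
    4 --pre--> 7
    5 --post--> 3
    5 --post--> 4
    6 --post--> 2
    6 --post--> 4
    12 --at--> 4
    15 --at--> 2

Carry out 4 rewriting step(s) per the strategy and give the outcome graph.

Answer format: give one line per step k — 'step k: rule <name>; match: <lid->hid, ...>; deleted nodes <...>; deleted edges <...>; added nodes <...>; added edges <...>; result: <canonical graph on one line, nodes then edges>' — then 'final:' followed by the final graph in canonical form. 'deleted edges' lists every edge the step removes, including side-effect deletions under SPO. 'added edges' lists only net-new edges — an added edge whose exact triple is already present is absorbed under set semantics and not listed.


step 1: rule r1; match: 0->5, 1->2, 2->3, 3->4, 4->15; deleted nodes 15; deleted edges (15,2,at); added nodes 16, 17; added edges (16,3,at); (17,4,at); result: nodes: 2:pl, 3:pl, 4:pl, 5:x1, 6:x2, 7:x3, 12:m, 16:m, 17:m edges: (2,5,pre); (2,7,pre); (3,6,pre); (4,7,pre); (5,3,post); (5,4,post); (6,2,post); (6,4,post); (12,4,at); (16,3,at); (17,4,at)
step 2: rule r2; match: 0->6, 1->3, 2->2, 3->4, 4->16; deleted nodes 16; deleted edges (16,3,at); added nodes 18, 19; added edges (18,2,at); (19,4,at); result: nodes: 2:pl, 3:pl, 4:pl, 5:x1, 6:x2, 7:x3, 12:m, 17:m, 18:m, 19:m edges: (2,5,pre); (2,7,pre); (3,6,pre); (4,7,pre); (5,3,post); (5,4,post); (6,2,post); (6,4,post); (12,4,at); (17,4,at); (18,2,at); (19,4,at)
step 3: rule r1; match: 0->5, 1->2, 2->3, 3->4, 4->18; deleted nodes 18; deleted edges (18,2,at); added nodes 20, 21; added edges (20,3,at); (21,4,at); result: nodes: 2:pl, 3:pl, 4:pl, 5:x1, 6:x2, 7:x3, 12:m, 17:m, 19:m, 20:m, 21:m edges: (2,5,pre); (2,7,pre); (3,6,pre); (4,7,pre); (5,3,post); (5,4,post); (6,2,post); (6,4,post); (12,4,at); (17,4,at); (19,4,at); (20,3,at); (21,4,at)
step 4: rule r2; match: 0->6, 1->3, 2->2, 3->4, 4->20; deleted nodes 20; deleted edges (20,3,at); added nodes 22, 23; added edges (22,2,at); (23,4,at); result: nodes: 2:pl, 3:pl, 4:pl, 5:x1, 6:x2, 7:x3, 12:m, 17:m, 19:m, 21:m, 22:m, 23:m edges: (2,5,pre); (2,7,pre); (3,6,pre); (4,7,pre); (5,3,post); (5,4,post); (6,2,post); (6,4,post); (12,4,at); (17,4,at); (19,4,at); (21,4,at); (22,2,at); (23,4,at)
final:
nodes: 2:pl, 3:pl, 4:pl, 5:x1, 6:x2, 7:x3, 12:m, 17:m, 19:m, 21:m, 22:m, 23:m
edges: (2,5,pre); (2,7,pre); (3,6,pre); (4,7,pre); (5,3,post); (5,4,post); (6,2,post); (6,4,post); (12,4,at); (17,4,at); (19,4,at); (21,4,at); (22,2,at); (23,4,at)


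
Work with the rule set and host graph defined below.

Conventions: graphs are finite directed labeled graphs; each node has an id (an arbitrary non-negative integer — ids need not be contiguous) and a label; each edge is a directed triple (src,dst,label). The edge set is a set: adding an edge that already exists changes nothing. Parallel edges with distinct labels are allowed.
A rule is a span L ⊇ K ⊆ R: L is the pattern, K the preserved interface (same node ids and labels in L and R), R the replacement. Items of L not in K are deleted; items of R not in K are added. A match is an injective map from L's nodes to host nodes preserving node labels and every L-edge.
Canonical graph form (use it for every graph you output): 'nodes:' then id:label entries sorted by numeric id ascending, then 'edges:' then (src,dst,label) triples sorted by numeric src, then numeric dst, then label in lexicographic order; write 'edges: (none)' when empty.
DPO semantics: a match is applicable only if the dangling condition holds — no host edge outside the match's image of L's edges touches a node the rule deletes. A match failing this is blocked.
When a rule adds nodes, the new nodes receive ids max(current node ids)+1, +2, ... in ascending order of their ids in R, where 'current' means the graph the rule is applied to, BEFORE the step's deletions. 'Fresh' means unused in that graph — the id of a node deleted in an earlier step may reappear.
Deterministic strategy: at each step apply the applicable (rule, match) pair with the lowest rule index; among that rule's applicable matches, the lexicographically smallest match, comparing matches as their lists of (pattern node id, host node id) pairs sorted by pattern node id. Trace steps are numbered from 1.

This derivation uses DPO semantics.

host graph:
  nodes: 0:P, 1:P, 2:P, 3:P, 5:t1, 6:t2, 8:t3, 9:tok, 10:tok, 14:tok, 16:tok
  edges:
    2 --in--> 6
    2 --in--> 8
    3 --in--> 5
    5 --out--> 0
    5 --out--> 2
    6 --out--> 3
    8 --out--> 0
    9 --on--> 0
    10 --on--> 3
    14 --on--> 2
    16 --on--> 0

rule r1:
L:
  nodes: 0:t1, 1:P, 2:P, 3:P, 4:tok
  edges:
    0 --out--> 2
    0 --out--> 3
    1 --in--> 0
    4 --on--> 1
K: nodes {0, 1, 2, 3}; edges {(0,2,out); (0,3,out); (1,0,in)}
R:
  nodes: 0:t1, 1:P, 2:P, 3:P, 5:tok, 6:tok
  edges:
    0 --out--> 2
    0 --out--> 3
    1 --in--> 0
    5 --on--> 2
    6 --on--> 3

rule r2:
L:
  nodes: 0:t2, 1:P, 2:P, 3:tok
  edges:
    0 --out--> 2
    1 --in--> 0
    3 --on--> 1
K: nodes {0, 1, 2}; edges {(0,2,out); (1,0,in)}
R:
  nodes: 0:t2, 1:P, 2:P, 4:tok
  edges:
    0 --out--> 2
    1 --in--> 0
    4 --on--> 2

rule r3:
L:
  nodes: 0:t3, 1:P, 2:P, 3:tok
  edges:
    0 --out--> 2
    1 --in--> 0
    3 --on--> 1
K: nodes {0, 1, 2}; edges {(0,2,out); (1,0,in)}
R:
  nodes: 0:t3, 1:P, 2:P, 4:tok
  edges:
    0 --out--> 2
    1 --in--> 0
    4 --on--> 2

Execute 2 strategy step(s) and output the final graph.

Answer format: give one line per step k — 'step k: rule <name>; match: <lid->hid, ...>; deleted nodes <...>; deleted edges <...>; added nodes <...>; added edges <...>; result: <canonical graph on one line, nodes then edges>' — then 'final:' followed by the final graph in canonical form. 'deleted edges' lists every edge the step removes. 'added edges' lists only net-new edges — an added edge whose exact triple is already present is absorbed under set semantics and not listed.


step 1: rule r1; match: 0->5, 1->3, 2->0, 3->2, 4->10; deleted nodes 10; deleted edges (10,3,on); added nodes 17, 18; added edges (17,0,on); (18,2,on); result: nodes: 0:P, 1:P, 2:P, 3:P, 5:t1, 6:t2, 8:t3, 9:tok, 14:tok, 16:tok, 17:tok, 18:tok edges: (2,6,in); (2,8,in); (3,5,in); (5,0,out); (5,2,out); (6,3,out); (8,0,out); (9,0,on); (14,2,on); (16,0,on); (17,0,on); (18,2,on)
step 2: rule r2; match: 0->6, 1->2, 2->3, 3->14; deleted nodes 14; deleted edges (14,2,on); added nodes 19; added edges (19,3,on); result: nodes: 0:P, 1:P, 2:P, 3:P, 5:t1, 6:t2, 8:t3, 9:tok, 16:tok, 17:tok, 18:tok, 19:tok edges: (2,6,in); (2,8,in); (3,5,in); (5,0,out); (5,2,out); (6,3,out); (8,0,out); (9,0,on); (16,0,on); (17,0,on); (18,2,on); (19,3,on)
final:
nodes: 0:P, 1:P, 2:P, 3:P, 5:t1, 6:t2, 8:t3, 9:tok, 16:tok, 17:tok, 18:tok, 19:tok
edges: (2,6,in); (2,8,in); (3,5,in); (5,0,out); (5,2,out); (6,3,out); (8,0,out); (9,0,on); (16,0,on); (17,0,on); (18,2,on); (19,3,on)
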